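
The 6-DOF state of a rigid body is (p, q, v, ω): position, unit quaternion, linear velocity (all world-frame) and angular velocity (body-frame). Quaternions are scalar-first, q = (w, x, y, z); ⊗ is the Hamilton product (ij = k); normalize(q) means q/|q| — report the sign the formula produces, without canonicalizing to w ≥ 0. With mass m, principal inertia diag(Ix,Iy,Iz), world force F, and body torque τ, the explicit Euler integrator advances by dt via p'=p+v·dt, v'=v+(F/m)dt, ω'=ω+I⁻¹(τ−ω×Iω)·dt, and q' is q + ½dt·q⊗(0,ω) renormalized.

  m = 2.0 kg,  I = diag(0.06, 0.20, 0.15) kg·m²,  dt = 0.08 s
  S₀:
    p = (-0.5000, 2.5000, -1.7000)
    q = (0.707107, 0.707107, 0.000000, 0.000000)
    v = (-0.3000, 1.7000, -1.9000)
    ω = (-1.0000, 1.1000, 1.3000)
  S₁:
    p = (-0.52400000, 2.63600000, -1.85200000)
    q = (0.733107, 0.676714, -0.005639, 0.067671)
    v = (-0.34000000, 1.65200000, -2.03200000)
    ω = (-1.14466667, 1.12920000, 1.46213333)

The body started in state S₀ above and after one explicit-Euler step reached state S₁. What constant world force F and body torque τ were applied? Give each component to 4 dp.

F = (-1.0000, -1.2000, -3.3000)
τ = (-0.1800, 0.1900, 0.1500)

Δv = v₁−v₀ = (-0.04000000, -0.04800000, -0.13200000)
applied force F = (-1.0000, -1.2000, -3.3000)
rate change Δω = (-0.14466667, 0.02920000, 0.16213333)
gyro term ω₀×Iω₀ = (-0.0715, 0.1170, -0.1540)
applied torque τ = (-0.1800, 0.1900, 0.1500)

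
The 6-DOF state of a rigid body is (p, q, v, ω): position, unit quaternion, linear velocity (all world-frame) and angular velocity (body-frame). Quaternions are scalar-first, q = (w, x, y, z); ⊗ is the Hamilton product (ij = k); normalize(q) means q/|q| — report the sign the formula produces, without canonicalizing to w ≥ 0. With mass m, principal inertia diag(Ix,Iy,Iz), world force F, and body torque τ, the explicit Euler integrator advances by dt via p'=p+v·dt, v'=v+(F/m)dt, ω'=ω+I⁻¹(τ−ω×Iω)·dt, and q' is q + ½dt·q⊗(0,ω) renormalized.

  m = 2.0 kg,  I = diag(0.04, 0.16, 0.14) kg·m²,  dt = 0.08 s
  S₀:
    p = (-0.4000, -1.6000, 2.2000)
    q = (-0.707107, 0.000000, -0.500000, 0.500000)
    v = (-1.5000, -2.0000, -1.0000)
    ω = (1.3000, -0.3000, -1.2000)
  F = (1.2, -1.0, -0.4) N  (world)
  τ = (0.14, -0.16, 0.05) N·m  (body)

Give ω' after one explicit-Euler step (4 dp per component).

ω' = (1.5944, -0.4580, -1.1447)

(τ − ω×Iω)/I = (3.6800, -1.9750, 0.6914)
ω + α·dt = (1.5944, -0.4580, -1.1447)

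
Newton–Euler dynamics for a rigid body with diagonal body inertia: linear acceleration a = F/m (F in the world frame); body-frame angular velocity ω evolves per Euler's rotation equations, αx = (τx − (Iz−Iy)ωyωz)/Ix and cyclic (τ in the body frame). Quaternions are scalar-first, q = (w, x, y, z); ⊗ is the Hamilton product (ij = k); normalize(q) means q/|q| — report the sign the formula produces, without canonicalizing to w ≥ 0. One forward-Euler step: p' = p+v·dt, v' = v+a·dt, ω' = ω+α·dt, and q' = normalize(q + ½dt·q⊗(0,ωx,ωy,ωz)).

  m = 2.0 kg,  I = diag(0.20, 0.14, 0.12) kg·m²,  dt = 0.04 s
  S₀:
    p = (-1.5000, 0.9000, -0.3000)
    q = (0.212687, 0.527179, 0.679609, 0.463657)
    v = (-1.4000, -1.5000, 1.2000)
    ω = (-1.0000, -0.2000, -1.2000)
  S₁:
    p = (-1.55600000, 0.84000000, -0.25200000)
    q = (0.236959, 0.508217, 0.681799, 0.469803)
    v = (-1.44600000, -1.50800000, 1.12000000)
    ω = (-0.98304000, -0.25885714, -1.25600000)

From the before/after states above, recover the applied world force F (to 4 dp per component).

F = (-2.3000, -0.4000, -4.0000)

Δv = v₁−v₀ = (-0.04600000, -0.00800000, -0.08000000)
F = m·Δv/dt = (-2.3000, -0.4000, -4.0000)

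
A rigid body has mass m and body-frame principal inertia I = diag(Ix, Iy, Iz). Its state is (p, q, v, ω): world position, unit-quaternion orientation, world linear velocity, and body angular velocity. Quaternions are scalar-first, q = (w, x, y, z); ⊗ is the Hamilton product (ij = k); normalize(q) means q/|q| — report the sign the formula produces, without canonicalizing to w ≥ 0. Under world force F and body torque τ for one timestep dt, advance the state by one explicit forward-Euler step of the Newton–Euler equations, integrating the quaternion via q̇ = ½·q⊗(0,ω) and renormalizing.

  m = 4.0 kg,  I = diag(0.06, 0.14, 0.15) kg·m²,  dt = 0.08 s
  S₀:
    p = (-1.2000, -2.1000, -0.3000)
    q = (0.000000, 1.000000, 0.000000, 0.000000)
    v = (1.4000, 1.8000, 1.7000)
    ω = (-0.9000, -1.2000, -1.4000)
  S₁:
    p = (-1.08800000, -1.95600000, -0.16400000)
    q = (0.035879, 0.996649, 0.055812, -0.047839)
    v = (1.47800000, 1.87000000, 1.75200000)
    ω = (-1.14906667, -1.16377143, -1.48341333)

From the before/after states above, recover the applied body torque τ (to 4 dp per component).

τ = (-0.1700, -0.0500, -0.0700)

rate change Δω = (-0.24906667, 0.03622857, -0.08341333)
ω₀×(Iω₀) = (0.0168, -0.1134, 0.0864)
applied torque τ = (-0.1700, -0.0500, -0.0700)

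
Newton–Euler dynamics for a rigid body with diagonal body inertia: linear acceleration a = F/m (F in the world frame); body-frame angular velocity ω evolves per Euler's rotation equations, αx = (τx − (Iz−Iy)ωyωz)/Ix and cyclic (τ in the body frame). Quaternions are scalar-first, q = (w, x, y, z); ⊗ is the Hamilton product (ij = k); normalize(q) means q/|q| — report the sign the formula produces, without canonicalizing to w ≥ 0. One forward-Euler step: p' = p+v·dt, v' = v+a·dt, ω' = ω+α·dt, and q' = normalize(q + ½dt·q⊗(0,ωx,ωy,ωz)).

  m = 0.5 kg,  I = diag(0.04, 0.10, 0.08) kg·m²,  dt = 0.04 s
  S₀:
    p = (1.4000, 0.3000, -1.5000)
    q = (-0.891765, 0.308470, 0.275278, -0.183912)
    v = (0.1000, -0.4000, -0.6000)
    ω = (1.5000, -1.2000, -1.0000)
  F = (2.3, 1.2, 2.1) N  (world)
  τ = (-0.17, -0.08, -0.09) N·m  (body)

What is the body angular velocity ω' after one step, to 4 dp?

α = I⁻¹(τ − ω×Iω) = (-3.6500, -1.4000, 0.2250)
new body rate ω' = (1.3540, -1.2560, -0.9910)

ω' = (1.3540, -1.2560, -0.9910)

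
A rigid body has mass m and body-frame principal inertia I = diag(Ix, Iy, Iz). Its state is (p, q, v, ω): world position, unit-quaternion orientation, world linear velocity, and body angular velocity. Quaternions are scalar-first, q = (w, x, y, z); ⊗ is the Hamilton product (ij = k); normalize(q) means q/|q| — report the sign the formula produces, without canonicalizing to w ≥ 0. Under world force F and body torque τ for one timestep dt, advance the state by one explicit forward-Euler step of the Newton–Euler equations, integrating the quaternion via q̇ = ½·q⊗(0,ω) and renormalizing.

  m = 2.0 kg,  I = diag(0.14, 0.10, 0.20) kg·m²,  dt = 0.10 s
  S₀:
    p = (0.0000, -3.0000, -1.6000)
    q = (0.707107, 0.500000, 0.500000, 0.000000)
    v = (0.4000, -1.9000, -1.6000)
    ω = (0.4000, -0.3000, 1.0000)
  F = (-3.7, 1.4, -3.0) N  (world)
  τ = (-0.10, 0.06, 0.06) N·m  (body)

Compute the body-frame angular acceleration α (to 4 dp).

precession coupling ω×(Iω) = (-0.0300, -0.0240, 0.0048)
(τ − ω×Iω)/I = (-0.5000, 0.8400, 0.2760)

α = (-0.5000, 0.8400, 0.2760)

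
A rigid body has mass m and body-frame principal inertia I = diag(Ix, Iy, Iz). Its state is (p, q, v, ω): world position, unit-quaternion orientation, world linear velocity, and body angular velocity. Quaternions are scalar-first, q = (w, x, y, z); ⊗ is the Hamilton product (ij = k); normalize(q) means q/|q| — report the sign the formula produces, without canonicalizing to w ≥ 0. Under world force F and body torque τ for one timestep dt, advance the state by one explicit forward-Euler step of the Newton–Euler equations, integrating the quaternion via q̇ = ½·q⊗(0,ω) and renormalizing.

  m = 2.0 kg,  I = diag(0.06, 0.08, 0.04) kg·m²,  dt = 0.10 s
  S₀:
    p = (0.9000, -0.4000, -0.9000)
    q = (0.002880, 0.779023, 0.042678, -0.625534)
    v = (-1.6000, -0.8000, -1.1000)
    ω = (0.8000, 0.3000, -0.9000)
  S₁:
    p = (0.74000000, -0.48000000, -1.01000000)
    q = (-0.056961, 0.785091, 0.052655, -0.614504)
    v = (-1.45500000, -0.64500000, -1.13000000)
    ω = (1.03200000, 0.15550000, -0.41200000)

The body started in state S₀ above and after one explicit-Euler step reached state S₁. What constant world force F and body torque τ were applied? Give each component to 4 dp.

rate change Δω = (0.23200000, -0.14450000, 0.48800000)
I·α + gyro = (0.1500, -0.1300, 0.2000)
v₁ − v₀ = (0.14500000, 0.15500000, -0.03000000)
F = m·Δv/dt = (2.9000, 3.1000, -0.6000)

F = (2.9000, 3.1000, -0.6000)
τ = (0.1500, -0.1300, 0.2000)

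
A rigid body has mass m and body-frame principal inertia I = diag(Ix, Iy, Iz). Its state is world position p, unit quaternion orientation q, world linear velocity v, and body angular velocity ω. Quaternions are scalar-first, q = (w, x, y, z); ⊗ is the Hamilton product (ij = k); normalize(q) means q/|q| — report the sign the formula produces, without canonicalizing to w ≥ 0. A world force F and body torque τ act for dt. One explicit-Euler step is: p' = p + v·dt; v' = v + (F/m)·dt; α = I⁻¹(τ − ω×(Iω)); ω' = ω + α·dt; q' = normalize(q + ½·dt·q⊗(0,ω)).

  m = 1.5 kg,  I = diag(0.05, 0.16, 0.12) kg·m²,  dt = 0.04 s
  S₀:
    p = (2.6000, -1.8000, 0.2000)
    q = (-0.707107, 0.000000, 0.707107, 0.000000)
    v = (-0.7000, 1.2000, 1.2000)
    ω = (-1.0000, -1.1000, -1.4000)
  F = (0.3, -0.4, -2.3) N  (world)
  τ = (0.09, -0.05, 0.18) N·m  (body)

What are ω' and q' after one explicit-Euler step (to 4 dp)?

angular accel α = (3.0320, 0.3000, 0.4917)
ω' = ω + α·dt = (-0.8787, -1.0880, -1.3803)
2q̇ = q⊗(0,ω) = (0.7778177, -0.2828428, 0.7778177, 1.6970568)
q + ½dt·q⊗(0,ω), renormalized = (-0.6910, -0.0057, 0.7221, 0.0339)

ω' = (-0.8787, -1.0880, -1.3803)
q' = (-0.6910, -0.0057, 0.7221, 0.0339)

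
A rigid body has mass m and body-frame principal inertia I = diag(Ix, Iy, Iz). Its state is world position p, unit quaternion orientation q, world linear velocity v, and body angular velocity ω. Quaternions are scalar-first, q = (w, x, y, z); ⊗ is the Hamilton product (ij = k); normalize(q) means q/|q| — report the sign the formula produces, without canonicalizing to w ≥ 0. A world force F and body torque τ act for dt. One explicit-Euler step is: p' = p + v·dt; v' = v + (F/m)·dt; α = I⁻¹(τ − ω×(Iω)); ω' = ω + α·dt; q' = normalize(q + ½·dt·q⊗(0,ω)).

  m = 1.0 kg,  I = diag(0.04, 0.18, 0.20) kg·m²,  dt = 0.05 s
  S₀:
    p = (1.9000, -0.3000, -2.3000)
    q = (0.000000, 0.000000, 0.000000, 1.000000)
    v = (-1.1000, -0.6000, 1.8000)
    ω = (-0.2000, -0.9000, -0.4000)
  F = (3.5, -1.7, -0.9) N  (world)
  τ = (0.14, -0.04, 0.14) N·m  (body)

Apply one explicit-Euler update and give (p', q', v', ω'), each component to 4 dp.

new position p' = (1.8450, -0.3300, -2.2100)
new velocity v' = (-0.9250, -0.6850, 1.7550)
precession coupling ω×(Iω) = (0.0072, -0.0128, 0.0252)
α = I⁻¹(τ − ω×Iω) = (3.3200, -0.1511, 0.5740)
ω' = ω + α·dt = (-0.0340, -0.9076, -0.3713)
Hamilton product q⊗(0,ω) = (0.4000000, 0.9000000, -0.2000000, 0.0000000)
q' = normalize(q + ½dt·q⊗(0,ω)) = (0.0100, 0.0225, -0.0050, 0.9997)

p' = (1.8450, -0.3300, -2.2100)
q' = (0.0100, 0.0225, -0.0050, 0.9997)
v' = (-0.9250, -0.6850, 1.7550)
ω' = (-0.0340, -0.9076, -0.3713)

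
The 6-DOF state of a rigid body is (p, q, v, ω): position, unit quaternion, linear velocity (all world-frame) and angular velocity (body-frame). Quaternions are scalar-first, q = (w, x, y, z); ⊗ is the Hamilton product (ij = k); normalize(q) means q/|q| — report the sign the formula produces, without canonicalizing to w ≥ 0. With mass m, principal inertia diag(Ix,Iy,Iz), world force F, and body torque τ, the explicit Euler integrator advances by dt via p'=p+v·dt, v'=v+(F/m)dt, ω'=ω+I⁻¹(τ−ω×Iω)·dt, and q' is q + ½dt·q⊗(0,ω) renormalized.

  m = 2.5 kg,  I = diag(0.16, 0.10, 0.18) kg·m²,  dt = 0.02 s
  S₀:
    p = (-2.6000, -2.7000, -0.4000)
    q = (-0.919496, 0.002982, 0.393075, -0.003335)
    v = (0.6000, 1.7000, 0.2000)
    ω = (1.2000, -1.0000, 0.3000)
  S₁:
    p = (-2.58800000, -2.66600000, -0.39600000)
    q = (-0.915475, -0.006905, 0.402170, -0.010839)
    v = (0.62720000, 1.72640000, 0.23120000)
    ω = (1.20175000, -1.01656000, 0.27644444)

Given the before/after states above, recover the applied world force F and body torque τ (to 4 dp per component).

F = (3.4000, 3.3000, 3.9000)
τ = (-0.0100, -0.0900, -0.1400)

v₁ − v₀ = (0.02720000, 0.02640000, 0.03120000)
F = m·Δv/dt = (3.4000, 3.3000, 3.9000)
rate change Δω = (0.00175000, -0.01656000, -0.02355556)
precession coupling = (-0.0240, -0.0072, 0.0720)
I·α + gyro = (-0.0100, -0.0900, -0.1400)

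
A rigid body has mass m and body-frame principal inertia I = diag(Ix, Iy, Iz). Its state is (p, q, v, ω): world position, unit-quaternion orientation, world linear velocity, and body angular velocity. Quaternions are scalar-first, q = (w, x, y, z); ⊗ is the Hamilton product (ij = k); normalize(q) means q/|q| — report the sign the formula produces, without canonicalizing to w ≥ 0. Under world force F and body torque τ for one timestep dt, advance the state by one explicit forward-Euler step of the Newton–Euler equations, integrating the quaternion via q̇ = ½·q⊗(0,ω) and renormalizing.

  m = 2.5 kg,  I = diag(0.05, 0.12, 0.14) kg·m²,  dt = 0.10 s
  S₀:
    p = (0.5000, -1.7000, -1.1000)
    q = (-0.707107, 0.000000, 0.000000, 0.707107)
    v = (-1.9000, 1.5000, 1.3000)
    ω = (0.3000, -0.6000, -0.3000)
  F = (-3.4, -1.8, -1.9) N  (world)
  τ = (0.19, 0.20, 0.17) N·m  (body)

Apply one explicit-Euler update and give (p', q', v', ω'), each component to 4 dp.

p' = (0.3100, -1.5500, -0.9700)
q' = (-0.6960, 0.0106, 0.0318, 0.7172)
v' = (-2.0360, 1.4280, 1.2240)
ω' = (0.6728, -0.4401, -0.1696)

gyro term ω×Iω = (0.0036, 0.0081, -0.0126)
α = I⁻¹(τ − ω×Iω) = (3.7280, 1.5992, 1.3043)
new body rate ω' = (0.6728, -0.4401, -0.1696)
2q̇ = q⊗(0,ω) = (0.2121321, 0.2121321, 0.6363963, 0.2121321)
q + ½dt·q⊗(0,ω), renormalized = (-0.6960, 0.0106, 0.0318, 0.7172)
a = (-1.3600, -0.7200, -0.7600)
new position p' = (0.3100, -1.5500, -0.9700)
v + (F/m)dt = (-2.0360, 1.4280, 1.2240)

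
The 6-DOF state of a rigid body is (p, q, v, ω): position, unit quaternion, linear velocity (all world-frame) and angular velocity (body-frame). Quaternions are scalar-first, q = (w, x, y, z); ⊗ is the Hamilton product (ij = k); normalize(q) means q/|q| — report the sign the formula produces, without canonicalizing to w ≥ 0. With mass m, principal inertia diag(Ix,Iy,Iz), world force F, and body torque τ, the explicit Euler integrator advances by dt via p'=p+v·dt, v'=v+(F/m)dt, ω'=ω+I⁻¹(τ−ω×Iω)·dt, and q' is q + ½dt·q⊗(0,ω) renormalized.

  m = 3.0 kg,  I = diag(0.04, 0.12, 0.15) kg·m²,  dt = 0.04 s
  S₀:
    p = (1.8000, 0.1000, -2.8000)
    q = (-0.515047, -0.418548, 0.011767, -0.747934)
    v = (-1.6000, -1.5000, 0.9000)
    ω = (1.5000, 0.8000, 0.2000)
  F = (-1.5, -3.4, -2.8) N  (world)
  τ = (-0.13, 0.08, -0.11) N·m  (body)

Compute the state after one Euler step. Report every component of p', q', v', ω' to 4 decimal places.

p' = (1.7360, 0.0400, -2.7640)
q' = (-0.4994, -0.4217, -0.0172, -0.7566)
v' = (-1.6200, -1.5453, 0.8627)
ω' = (1.3652, 0.8377, 0.1451)

ω×(Iω) gyroscopic = (0.0048, -0.0330, 0.0960)
angular accel α = (-3.3700, 0.9417, -1.3733)
ω + α·dt = (1.3652, 0.8377, 0.1451)
2q̇ = q⊗(0,ω) = (0.7679952, -0.1718699, -1.4502290, -0.4554983)
q' = normalize(q + ½dt·q⊗(0,ω)) = (-0.4994, -0.4217, -0.0172, -0.7566)
a = (-0.5000, -1.1333, -0.9333)
p + v·dt = (1.7360, 0.0400, -2.7640)
v' = v + a·dt = (-1.6200, -1.5453, 0.8627)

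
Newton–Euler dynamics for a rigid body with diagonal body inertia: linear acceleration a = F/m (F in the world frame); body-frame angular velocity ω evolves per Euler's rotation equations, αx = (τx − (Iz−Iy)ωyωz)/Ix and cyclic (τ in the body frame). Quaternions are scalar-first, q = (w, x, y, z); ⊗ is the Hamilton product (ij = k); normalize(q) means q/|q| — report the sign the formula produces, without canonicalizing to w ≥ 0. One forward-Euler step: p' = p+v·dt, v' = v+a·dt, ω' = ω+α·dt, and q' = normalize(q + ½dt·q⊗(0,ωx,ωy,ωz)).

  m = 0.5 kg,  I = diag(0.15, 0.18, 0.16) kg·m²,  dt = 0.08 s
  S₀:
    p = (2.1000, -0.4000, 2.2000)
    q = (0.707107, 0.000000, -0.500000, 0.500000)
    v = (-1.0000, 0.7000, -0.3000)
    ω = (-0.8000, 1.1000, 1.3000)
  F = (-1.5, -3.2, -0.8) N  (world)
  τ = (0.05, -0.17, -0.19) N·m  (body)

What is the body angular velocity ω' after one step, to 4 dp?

ω' = (-0.7581, 1.0198, 1.2182)

ω×(Iω) gyroscopic = (-0.0286, 0.0104, -0.0264)
α = I⁻¹(τ − ω×Iω) = (0.5240, -1.0022, -1.0225)
ω' = ω + α·dt = (-0.7581, 1.0198, 1.2182)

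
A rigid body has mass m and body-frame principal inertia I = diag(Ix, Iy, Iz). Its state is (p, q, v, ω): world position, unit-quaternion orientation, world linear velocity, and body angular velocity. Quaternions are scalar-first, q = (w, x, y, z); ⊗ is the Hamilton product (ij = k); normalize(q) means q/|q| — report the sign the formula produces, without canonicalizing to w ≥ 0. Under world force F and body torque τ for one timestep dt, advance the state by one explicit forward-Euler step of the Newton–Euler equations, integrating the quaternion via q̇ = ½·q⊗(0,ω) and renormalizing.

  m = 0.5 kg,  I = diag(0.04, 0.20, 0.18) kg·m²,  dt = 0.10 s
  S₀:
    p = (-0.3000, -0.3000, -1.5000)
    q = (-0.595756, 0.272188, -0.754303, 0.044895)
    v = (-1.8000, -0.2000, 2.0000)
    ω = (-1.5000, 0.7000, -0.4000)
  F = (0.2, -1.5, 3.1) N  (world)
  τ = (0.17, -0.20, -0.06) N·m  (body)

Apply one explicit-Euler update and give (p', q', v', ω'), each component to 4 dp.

p' = (-0.4800, -0.3200, -1.3000)
q' = (-0.5461, 0.3292, -0.7703, 0.0097)
v' = (-1.7600, -0.5000, 2.6200)
ω' = (-1.0890, 0.6420, -0.3400)

p + v·dt = (-0.4800, -0.3200, -1.3000)
v' = v + a·dt = (-1.7600, -0.5000, 2.6200)
α = I⁻¹(τ − ω×Iω) = (4.1100, -0.5800, 0.6000)
new body rate ω' = (-1.0890, 0.6420, -0.3400)
Hamilton product q⊗(0,ω) = (0.9542521, 1.1639287, -0.3754965, -0.7026205)
updated quaternion q' = (-0.5461, 0.3292, -0.7703, 0.0097)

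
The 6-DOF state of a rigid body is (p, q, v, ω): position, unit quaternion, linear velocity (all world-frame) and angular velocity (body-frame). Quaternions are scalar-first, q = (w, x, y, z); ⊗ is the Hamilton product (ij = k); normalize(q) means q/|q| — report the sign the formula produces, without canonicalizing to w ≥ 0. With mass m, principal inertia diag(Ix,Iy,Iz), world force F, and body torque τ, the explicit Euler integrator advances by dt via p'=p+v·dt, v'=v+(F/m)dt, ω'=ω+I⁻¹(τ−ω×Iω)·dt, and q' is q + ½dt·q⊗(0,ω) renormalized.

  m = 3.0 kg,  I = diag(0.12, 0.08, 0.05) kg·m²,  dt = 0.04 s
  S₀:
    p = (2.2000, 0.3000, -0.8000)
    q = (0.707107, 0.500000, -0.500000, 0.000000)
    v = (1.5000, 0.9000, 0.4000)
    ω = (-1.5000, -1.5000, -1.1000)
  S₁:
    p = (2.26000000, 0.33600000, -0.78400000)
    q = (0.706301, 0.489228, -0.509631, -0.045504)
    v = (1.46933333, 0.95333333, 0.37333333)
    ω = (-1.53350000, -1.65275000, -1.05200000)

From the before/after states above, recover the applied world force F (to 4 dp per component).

v₁ − v₀ = (-0.03066667, 0.05333333, -0.02666667)
m·(v₁−v₀)/dt = (-2.3000, 4.0000, -2.0000)

F = (-2.3000, 4.0000, -2.0000)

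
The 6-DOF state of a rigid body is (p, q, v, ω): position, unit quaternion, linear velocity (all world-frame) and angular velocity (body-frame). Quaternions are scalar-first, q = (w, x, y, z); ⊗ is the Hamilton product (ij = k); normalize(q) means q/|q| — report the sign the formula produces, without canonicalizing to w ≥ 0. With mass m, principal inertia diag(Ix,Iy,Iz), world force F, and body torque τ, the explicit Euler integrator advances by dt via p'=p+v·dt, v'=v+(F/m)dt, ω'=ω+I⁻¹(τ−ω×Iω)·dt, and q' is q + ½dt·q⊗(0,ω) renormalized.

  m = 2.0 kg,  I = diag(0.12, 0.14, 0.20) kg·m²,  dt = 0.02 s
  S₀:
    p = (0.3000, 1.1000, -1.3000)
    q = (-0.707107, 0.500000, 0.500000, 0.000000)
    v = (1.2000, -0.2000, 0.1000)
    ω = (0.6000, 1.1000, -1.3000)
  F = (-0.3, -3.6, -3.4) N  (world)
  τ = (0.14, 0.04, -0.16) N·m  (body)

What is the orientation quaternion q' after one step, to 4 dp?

q' = (-0.7155, 0.4892, 0.4986, 0.0117)

q⊗(0,ω) = (-0.8500000, -1.0742642, -0.1278177, 1.1692391)
updated quaternion q' = (-0.7155, 0.4892, 0.4986, 0.0117)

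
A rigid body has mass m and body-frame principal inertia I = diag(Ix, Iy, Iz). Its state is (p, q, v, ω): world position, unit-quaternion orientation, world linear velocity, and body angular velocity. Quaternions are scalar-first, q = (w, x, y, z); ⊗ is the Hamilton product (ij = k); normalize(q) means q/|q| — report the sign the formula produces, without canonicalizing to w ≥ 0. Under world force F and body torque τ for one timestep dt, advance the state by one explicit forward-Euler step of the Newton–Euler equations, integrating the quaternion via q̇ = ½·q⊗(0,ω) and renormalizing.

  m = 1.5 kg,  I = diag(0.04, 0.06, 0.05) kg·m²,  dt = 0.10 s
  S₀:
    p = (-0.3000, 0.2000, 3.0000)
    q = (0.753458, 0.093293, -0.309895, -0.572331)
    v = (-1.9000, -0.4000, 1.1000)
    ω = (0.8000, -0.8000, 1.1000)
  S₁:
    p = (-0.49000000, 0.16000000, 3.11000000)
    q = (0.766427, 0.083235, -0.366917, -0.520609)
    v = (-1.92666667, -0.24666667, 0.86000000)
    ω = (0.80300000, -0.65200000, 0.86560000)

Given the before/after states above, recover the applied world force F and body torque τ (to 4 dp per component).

velocity change Δv = (-0.02666667, 0.15333333, -0.24000000)
F = m·Δv/dt = (-0.4000, 2.3000, -3.6000)
rate change Δω = (0.00300000, 0.14800000, -0.23440000)
τ = I·(Δω/dt) + ω₀×(Iω₀) = (0.0100, 0.0800, -0.1300)

F = (-0.4000, 2.3000, -3.6000)
τ = (0.0100, 0.0800, -0.1300)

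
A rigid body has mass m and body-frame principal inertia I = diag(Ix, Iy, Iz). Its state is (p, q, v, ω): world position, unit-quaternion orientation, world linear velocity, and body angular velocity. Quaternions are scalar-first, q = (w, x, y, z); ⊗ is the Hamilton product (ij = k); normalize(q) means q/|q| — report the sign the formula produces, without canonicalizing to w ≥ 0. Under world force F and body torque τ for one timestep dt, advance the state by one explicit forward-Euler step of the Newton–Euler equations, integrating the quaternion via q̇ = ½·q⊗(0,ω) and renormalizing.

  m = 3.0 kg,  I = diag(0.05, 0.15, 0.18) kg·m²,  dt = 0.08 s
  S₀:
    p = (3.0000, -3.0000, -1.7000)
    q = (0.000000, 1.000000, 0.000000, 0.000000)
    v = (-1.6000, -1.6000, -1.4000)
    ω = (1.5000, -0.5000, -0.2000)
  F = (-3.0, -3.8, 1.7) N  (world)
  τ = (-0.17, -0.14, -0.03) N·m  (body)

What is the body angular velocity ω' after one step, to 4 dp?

ω×(Iω) gyroscopic = (0.0030, 0.0390, -0.0750)
α = I⁻¹(τ − ω×Iω) = (-3.4600, -1.1933, 0.2500)
new body rate ω' = (1.2232, -0.5955, -0.1800)

ω' = (1.2232, -0.5955, -0.1800)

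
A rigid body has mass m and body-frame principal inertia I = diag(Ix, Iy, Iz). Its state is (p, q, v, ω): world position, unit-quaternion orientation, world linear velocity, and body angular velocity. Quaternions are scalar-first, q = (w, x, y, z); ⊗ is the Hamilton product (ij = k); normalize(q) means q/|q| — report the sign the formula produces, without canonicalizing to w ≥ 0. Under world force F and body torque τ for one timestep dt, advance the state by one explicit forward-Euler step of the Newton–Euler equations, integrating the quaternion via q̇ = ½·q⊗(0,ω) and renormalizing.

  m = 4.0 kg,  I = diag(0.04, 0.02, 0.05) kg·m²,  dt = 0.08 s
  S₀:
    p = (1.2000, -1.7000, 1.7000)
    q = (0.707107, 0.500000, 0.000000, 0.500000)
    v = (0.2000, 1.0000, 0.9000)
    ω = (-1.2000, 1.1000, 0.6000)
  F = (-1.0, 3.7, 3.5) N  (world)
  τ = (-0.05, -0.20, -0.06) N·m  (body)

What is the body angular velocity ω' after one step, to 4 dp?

ω' = (-1.3396, 0.2712, 0.4618)

(τ − ω×Iω)/I = (-1.7450, -10.3600, -1.7280)
ω' = ω + α·dt = (-1.3396, 0.2712, 0.4618)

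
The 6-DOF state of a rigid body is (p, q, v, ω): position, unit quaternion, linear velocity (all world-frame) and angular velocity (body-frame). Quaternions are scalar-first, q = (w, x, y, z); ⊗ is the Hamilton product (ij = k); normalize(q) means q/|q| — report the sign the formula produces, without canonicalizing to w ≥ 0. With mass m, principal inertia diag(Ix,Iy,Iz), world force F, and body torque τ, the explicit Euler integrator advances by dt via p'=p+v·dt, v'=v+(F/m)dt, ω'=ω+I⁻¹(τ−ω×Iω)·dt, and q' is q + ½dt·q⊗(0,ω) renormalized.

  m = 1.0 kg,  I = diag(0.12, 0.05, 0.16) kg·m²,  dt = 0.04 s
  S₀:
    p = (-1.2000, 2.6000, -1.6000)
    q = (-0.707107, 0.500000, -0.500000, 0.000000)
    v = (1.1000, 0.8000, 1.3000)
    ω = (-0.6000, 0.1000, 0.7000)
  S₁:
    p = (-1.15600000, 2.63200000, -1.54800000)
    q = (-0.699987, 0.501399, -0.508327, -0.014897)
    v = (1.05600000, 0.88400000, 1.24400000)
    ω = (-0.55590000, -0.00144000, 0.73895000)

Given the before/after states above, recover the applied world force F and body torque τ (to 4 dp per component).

F = (-1.1000, 2.1000, -1.4000)
τ = (0.1400, -0.1100, 0.1600)

v₁ − v₀ = (-0.04400000, 0.08400000, -0.05600000)
m·(v₁−v₀)/dt = (-1.1000, 2.1000, -1.4000)
ω₁ − ω₀ = (0.04410000, -0.10144000, 0.03895000)
ω₀×(Iω₀) = (0.0077, 0.0168, 0.0042)
τ = I·(Δω/dt) + ω₀×(Iω₀) = (0.1400, -0.1100, 0.1600)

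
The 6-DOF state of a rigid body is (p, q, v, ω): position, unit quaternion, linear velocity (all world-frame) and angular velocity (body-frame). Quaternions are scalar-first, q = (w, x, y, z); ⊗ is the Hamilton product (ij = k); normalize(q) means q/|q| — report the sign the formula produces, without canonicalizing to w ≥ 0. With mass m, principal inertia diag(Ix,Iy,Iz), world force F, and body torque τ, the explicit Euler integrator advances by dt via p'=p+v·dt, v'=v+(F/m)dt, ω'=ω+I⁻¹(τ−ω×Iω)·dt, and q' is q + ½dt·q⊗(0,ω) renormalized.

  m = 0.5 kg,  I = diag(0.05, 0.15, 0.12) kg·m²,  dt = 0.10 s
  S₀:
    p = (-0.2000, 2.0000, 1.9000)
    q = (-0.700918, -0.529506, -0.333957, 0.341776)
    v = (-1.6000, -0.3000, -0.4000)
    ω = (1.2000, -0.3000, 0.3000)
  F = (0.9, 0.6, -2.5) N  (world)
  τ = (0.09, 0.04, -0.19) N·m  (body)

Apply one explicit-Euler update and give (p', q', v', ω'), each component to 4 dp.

p' = (-0.3600, 1.9700, 1.8600)
q' = (-0.6779, -0.5703, -0.2944, 0.3585)
v' = (-1.4200, -0.1800, -0.9000)
ω' = (1.3746, -0.2565, 0.1717)

α = I⁻¹(τ − ω×Iω) = (1.7460, 0.4347, -1.2833)
ω + α·dt = (1.3746, -0.2565, 0.1717)
q⊗(0,ω) = (0.4326873, -0.8387559, 0.7792584, 0.3493248)
q + ½dt·q⊗(0,ω), renormalized = (-0.6779, -0.5703, -0.2944, 0.3585)
p' = p + v·dt = (-0.3600, 1.9700, 1.8600)
new velocity v' = (-1.4200, -0.1800, -0.9000)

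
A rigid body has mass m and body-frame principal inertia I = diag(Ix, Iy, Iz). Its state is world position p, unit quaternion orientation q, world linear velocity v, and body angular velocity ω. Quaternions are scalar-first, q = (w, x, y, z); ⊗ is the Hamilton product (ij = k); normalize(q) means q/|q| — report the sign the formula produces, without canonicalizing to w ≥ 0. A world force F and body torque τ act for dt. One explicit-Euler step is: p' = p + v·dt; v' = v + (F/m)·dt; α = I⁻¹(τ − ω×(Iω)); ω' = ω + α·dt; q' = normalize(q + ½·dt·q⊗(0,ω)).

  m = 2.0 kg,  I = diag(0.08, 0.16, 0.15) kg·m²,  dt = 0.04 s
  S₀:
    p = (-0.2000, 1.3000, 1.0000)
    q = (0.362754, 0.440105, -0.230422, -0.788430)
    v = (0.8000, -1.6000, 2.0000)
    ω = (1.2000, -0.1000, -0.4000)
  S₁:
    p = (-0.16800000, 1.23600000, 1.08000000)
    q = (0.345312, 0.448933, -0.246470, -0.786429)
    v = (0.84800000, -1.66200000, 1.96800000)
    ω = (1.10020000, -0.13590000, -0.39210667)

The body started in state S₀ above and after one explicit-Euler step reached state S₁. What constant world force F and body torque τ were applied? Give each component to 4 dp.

ω₁ − ω₀ = (-0.09980000, -0.03590000, 0.00789333)
ω₀×(Iω₀) = (-0.0004, 0.0336, -0.0096)
I·α + gyro = (-0.2000, -0.1100, 0.0200)
velocity change Δv = (0.04800000, -0.06200000, -0.03200000)
applied force F = (2.4000, -3.1000, -1.6000)

F = (2.4000, -3.1000, -1.6000)
τ = (-0.2000, -0.1100, 0.0200)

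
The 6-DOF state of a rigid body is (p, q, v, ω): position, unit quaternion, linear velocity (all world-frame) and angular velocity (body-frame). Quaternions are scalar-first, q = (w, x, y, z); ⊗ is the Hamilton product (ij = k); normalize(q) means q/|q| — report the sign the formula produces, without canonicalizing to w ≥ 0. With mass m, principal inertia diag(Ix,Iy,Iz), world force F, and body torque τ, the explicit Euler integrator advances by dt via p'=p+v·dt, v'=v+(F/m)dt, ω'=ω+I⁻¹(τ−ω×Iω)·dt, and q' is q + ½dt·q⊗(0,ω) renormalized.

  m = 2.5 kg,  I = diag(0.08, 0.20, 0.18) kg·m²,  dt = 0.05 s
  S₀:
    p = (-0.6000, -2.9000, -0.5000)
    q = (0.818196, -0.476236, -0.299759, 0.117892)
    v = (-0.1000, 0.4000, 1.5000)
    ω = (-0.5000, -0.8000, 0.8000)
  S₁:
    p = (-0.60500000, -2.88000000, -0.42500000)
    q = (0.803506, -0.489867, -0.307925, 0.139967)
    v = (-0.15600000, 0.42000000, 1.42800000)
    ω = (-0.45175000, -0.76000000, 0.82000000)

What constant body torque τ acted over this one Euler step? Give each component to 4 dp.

τ = (0.0900, 0.2000, 0.1200)

Δω = ω₁−ω₀ = (0.04825000, 0.04000000, 0.02000000)
τ = I·(Δω/dt) + ω₀×(Iω₀) = (0.0900, 0.2000, 0.1200)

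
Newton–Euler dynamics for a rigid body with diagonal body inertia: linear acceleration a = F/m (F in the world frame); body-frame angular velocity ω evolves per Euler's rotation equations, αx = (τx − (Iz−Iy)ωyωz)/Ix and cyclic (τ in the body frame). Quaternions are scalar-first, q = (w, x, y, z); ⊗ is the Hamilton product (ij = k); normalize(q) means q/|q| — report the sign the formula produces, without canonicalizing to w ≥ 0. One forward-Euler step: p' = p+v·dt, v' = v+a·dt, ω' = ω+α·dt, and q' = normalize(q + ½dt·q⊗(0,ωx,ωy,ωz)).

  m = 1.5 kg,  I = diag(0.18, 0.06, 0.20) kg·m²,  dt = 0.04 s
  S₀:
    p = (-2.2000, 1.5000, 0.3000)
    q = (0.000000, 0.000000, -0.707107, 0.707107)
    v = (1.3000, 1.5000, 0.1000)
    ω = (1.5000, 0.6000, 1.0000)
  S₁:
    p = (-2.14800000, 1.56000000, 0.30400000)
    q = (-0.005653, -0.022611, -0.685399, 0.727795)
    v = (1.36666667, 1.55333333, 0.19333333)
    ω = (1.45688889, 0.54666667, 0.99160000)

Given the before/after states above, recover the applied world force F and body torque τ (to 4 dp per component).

F = (2.5000, 2.0000, 3.5000)
τ = (-0.1100, -0.1100, -0.1500)

Δv = v₁−v₀ = (0.06666667, 0.05333333, 0.09333333)
m·(v₁−v₀)/dt = (2.5000, 2.0000, 3.5000)
rate change Δω = (-0.04311111, -0.05333333, -0.00840000)
τ = I·(Δω/dt) + ω₀×(Iω₀) = (-0.1100, -0.1100, -0.1500)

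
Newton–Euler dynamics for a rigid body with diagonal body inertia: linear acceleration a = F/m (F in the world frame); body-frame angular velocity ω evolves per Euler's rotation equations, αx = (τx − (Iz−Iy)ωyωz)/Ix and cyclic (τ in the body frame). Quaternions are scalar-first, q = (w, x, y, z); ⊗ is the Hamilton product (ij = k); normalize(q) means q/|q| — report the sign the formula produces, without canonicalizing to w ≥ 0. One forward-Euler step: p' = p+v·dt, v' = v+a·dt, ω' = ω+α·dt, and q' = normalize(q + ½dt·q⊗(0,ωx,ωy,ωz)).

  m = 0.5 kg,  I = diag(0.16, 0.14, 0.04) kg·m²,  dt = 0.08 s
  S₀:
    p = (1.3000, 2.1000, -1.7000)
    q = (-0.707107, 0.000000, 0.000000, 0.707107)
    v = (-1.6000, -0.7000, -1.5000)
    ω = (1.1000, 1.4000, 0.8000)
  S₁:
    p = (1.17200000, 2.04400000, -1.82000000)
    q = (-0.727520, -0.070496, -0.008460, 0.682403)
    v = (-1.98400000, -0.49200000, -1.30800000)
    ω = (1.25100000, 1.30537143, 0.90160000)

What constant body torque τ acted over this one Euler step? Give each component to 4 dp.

ω₁ − ω₀ = (0.15100000, -0.09462857, 0.10160000)
gyro term ω₀×Iω₀ = (-0.1120, 0.1056, -0.0308)
τ = I·(Δω/dt) + ω₀×(Iω₀) = (0.1900, -0.0600, 0.0200)

τ = (0.1900, -0.0600, 0.0200)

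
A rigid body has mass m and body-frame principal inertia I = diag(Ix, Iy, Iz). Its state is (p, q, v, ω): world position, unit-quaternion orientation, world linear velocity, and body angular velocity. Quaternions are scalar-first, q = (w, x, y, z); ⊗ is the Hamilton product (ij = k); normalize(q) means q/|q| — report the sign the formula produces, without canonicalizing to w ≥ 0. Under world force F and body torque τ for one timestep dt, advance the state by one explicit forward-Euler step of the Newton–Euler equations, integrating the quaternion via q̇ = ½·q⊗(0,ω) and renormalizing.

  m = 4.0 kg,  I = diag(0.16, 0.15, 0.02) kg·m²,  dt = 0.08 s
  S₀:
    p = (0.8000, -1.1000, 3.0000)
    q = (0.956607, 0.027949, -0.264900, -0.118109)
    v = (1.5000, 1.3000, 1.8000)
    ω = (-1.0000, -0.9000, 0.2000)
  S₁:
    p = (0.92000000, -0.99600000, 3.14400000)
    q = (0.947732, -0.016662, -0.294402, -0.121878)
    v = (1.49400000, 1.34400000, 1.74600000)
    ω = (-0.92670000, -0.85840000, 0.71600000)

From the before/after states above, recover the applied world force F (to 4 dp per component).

Δv = v₁−v₀ = (-0.00600000, 0.04400000, -0.05400000)
m·(v₁−v₀)/dt = (-0.3000, 2.2000, -2.7000)

F = (-0.3000, 2.2000, -2.7000)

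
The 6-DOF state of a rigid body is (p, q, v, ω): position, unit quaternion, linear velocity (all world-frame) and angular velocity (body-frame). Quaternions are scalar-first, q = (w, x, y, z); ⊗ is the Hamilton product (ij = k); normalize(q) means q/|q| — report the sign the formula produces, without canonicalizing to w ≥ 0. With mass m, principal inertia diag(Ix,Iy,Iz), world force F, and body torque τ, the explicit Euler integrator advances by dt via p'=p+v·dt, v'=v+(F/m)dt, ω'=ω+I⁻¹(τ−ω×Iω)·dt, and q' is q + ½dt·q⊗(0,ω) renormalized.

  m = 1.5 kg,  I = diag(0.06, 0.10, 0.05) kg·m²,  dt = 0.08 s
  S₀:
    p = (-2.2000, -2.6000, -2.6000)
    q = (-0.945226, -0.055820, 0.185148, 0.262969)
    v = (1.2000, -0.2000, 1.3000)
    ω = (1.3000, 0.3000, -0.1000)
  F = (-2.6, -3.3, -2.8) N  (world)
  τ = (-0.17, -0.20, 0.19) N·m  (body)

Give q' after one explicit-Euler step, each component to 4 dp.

q' = (-0.9421, -0.1087, 0.1870, 0.2561)

Hamilton product q⊗(0,ω) = (0.0433185, -1.3261993, 0.0527099, -0.1629158)
q + ½dt·q⊗(0,ω), renormalized = (-0.9421, -0.1087, 0.1870, 0.2561)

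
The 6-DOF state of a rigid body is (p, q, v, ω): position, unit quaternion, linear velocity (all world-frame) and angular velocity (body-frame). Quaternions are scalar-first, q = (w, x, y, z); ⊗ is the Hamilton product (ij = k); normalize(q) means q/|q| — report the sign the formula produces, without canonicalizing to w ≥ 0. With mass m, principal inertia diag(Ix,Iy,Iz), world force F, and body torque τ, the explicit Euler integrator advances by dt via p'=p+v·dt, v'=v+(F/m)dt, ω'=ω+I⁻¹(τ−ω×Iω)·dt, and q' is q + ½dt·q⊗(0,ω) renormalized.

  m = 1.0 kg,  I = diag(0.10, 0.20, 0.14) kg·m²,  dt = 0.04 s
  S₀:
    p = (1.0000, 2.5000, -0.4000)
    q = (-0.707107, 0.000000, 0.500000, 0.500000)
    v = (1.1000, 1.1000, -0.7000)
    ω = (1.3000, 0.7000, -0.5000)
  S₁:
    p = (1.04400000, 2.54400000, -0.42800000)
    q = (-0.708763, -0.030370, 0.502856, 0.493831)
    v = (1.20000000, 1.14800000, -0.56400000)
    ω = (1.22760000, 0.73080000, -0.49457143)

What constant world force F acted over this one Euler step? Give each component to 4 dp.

velocity change Δv = (0.10000000, 0.04800000, 0.13600000)
m·(v₁−v₀)/dt = (2.5000, 1.2000, 3.4000)

F = (2.5000, 1.2000, 3.4000)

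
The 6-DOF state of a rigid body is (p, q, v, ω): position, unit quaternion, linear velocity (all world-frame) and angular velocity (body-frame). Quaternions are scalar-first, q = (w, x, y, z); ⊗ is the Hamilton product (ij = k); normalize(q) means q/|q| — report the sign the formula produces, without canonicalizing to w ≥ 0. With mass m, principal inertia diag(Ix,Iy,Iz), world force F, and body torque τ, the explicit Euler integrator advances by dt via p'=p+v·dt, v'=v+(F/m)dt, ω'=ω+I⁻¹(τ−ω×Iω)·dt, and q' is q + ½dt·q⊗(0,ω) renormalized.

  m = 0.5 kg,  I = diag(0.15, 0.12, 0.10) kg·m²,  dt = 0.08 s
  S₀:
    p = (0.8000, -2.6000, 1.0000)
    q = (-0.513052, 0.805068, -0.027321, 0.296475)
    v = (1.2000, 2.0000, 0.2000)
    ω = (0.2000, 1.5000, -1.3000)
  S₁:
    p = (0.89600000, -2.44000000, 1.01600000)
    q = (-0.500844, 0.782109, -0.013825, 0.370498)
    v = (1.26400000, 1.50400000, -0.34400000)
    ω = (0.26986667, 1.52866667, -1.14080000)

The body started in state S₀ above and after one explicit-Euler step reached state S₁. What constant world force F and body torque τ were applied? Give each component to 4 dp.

F = (0.4000, -3.1000, -3.4000)
τ = (0.1700, 0.0300, 0.1900)

velocity change Δv = (0.06400000, -0.49600000, -0.54400000)
applied force F = (0.4000, -3.1000, -3.4000)
Δω = ω₁−ω₀ = (0.06986667, 0.02866667, 0.15920000)
ω₀×(Iω₀) = (0.0390, -0.0130, -0.0090)
I·α + gyro = (0.1700, 0.0300, 0.1900)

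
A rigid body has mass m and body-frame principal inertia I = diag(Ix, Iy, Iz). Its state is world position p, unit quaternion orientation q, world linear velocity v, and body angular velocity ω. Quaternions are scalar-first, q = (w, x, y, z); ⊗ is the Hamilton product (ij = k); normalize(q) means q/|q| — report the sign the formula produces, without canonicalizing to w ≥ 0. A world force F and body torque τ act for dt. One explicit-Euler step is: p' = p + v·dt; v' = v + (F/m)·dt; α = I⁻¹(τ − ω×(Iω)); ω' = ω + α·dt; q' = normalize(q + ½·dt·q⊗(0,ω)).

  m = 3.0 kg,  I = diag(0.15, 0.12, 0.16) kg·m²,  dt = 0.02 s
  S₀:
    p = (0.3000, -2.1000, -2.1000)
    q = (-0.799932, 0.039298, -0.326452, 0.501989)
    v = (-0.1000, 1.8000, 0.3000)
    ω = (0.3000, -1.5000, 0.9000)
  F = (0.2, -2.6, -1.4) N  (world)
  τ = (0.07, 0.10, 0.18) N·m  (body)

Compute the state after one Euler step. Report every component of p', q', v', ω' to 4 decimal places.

gyro term ω×Iω = (-0.0540, -0.0027, 0.0135)
α = I⁻¹(τ − ω×Iω) = (0.8267, 0.8558, 1.0406)
new body rate ω' = (0.3165, -1.4829, 0.9208)
Hamilton product q⊗(0,ω) = (-0.9532575, 0.2191971, 1.3151265, -0.6809502)
updated quaternion q' = (-0.8093, 0.0415, -0.3133, 0.4951)
p' = p + v·dt = (0.2980, -2.0640, -2.0940)
v + (F/m)dt = (-0.0987, 1.7827, 0.2907)

p' = (0.2980, -2.0640, -2.0940)
q' = (-0.8093, 0.0415, -0.3133, 0.4951)
v' = (-0.0987, 1.7827, 0.2907)
ω' = (0.3165, -1.4829, 0.9208)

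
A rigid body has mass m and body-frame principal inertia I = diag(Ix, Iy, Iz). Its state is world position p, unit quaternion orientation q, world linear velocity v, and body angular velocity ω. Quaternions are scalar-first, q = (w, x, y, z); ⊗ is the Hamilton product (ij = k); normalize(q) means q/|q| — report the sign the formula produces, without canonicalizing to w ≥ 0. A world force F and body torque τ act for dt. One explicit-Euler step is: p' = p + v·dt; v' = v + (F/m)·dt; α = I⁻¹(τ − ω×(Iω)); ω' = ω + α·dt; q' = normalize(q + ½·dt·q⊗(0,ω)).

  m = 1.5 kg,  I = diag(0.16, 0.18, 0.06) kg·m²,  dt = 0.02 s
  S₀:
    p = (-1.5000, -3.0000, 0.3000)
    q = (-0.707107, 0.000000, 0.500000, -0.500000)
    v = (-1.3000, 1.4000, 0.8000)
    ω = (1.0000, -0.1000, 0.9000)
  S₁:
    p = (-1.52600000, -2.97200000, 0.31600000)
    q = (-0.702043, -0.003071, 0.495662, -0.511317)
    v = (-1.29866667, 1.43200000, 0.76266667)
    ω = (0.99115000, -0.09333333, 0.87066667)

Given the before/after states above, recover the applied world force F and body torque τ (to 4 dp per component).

ω₁ − ω₀ = (-0.00885000, 0.00666667, -0.02933333)
ω₀×(Iω₀) = (0.0108, 0.0900, -0.0020)
applied torque τ = (-0.0600, 0.1500, -0.0900)
velocity change Δv = (0.00133333, 0.03200000, -0.03733333)
F = m·Δv/dt = (0.1000, 2.4000, -2.8000)

F = (0.1000, 2.4000, -2.8000)
τ = (-0.0600, 0.1500, -0.0900)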